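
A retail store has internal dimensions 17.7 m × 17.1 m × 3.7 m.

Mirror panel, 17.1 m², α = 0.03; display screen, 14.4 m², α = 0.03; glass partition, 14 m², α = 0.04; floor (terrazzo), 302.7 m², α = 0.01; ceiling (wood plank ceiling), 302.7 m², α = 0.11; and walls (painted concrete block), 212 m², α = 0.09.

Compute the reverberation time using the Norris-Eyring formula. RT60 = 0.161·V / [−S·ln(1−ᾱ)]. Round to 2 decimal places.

S = Σ Sᵢ = 862.9 m².
Absorption A = 17.1·0.03 + 14.4·0.03 + 14·0.04 + 302.7·0.01 + 302.7·0.11 + 212·0.09 = 56.909 sabins.
Mean coefficient ᾱ = A/S = 0.0660.
Eyring denominator: −S ln(1−ᾱ) = 58.918.
V = 17.7 × 17.1 × 3.7 = 1119.879 m³.
T = 0.161·V/[−S·ln(1−ᾱ)] = 0.161·1119.879/58.918 = 3.06 s.

3.06 seconds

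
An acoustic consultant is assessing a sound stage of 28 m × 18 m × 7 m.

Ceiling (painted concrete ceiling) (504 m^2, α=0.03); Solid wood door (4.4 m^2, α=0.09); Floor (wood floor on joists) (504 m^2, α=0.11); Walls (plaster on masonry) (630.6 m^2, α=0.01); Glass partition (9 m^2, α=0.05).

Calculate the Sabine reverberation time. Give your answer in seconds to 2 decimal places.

7.31 seconds

A = Σ Sᵢαᵢ = 504*0.03 + 4.4*0.09 + 504*0.11 + 630.6*0.01 + 9*0.05 = 77.712 sabins.
Room volume: 3528 m³.
RT60 = 0.161 · V / A = 0.161 × 3528 / 77.712 = 7.31 s.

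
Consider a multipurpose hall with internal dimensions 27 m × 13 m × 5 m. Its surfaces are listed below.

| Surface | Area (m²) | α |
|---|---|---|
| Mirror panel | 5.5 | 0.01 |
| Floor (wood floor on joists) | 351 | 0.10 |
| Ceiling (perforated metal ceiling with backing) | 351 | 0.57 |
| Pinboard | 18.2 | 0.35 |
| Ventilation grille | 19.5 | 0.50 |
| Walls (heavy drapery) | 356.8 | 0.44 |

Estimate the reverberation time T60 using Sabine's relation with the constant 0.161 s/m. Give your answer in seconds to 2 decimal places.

Total absorption A = 5.5*0.01 + 351*0.10 + 351*0.57 + 18.2*0.35 + 19.5*0.50 + 356.8*0.44
  = 0.055 + 35.100 + 200.070 + 6.370 + 9.750 + 156.992 = 408.337 m² sabins.
Room volume: 1755 m³.
RT60 = 0.161 · V / A = 0.161 × 1755 / 408.337 = 0.69 s.

0.69 seconds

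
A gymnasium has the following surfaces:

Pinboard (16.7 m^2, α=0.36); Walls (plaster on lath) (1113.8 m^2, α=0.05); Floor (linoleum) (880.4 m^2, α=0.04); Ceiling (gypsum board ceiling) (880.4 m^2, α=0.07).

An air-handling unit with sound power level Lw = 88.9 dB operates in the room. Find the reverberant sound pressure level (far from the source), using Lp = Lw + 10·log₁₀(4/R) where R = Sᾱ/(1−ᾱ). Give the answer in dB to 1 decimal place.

72.7 dB

A = 158.546 sabins; S = 2891.3 m^2.
ᾱ = 0.0548, so room constant R = A/(1−ᾱ) = 167.738 m^2.
Lp = Lw + 10 log₁₀(4/R) = 88.9 -16.23 = 72.7 dB.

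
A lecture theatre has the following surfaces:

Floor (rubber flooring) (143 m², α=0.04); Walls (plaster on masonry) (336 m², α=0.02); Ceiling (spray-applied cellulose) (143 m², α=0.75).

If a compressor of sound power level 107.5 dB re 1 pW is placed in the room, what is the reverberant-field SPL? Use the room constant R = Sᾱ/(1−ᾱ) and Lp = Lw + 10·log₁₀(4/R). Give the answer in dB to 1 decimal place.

91.8 dB

Σ(Sᵢαᵢ) = 143·0.04 + 336·0.02 + 143·0.75 = 119.690; total area S = 622.0 m².
ᾱ = 119.690/622.0 = 0.1924; R = Sᾱ/(1−ᾱ) = 119.690/(1−0.1924) = 148.205 m².
Lp = 107.5 + 10·log₁₀(4/148.205) = 107.5 + (-15.69) = 91.8 dB.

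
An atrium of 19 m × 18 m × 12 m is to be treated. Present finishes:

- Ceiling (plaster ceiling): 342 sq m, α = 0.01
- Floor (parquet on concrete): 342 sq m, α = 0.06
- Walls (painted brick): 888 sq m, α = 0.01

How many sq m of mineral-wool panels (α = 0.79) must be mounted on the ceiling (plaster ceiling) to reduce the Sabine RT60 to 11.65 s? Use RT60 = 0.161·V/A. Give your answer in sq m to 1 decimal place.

30.6

Summing Sᵢαᵢ: 3.420 + 20.520 + 8.880 → A₁ = 32.820 sabins.
Required A₂ = 0.161·4104/11.65 = 56.716 sabins.
ΔA needed = 56.716 − 32.820 = 23.896 sabins.
Net gain per sq m: Δα = 0.79 − 0.01 = 0.78.
Area = ΔA/Δα = 23.896/0.78 = 30.6 sq m.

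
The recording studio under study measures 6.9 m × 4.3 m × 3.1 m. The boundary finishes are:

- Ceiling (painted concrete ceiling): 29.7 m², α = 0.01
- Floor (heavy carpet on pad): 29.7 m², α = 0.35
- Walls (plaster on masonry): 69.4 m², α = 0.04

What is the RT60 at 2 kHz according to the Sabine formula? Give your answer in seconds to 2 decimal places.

1.10 s

Equivalent absorption area: A = 29.7*0.01 + 29.7*0.35 + 69.4*0.04 = 13.468 m².
Volume V = 6.9 × 4.3 × 3.1 = 91.977 m³.
Sabine: RT60 = 0.161 × 91.977 / 13.468 = 1.10 s.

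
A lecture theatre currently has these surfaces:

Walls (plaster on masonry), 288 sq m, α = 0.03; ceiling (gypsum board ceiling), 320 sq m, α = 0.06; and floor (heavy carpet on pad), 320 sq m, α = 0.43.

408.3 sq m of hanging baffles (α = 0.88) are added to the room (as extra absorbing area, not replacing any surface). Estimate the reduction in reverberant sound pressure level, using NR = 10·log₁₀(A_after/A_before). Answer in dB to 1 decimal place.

5.0 dB

Total absorption A_before = 288·0.03 + 320·0.06 + 320·0.43
  = 8.640 + 19.200 + 137.600 = 165.440 sq m sabins.
Added absorption = 408.3 × 0.88 = 359.304 sabins.
A_after = 165.440 + 359.304 = 524.744 sabins.
NR = 10·log₁₀(524.744/165.440) = 5.0 dB.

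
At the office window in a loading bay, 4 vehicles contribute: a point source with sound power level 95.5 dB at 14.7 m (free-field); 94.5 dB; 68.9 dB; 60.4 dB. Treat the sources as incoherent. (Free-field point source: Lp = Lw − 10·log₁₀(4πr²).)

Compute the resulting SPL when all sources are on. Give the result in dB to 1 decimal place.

Source at 14.7 m: Lp = 95.5 − 10·log₁₀(4π·14.7²) = 95.5 − 10·log₁₀(2715.467) = 61.2 dB.
Σ 10^(Lᵢ/10) = 2.829e+09.
Combined level = 10 log₁₀(2.829e+09) = 94.5 dB.

94.5 dB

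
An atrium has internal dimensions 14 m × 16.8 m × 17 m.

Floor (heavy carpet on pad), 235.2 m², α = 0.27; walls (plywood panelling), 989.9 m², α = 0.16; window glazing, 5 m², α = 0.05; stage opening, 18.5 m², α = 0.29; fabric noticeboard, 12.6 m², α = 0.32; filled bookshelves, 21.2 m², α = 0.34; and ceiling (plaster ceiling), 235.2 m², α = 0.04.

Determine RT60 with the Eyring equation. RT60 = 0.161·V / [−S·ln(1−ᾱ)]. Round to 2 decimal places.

S = Σ Sᵢ = 1517.6 m².
Σ(Sᵢαᵢ) = 235.2×0.27 + 989.9×0.16 + 5×0.05 + 18.5×0.29 + 12.6×0.32 + 21.2×0.34 + 235.2×0.04 = 248.151.
Mean coefficient ᾱ = A/S = 0.1635.
−S·ln(1−ᾱ) = −1517.6 × ln(1 − 0.1635) = 270.935.
V = 14 × 16.8 × 17 = 3998.4 m³.
RT60 = 0.161 × 3998.4 / 270.935 = 2.38 s.

2.38 s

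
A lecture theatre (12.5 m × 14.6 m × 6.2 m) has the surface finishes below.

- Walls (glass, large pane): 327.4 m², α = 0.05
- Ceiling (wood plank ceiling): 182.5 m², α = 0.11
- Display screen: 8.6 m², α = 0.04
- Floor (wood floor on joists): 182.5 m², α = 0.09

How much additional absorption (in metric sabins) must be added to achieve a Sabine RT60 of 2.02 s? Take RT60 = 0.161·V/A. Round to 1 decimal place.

37.0 sabins

Total absorption A₁ = 327.4*0.05 + 182.5*0.11 + 8.6*0.04 + 182.5*0.09
  = 16.370 + 20.075 + 0.344 + 16.425 = 53.214 m² sabins.
Target A₂ = 0.161·1131.5/2.02 = 90.184 sabins (V = 1131.5 m³).
ΔA = A₂ − A₁ = 90.184 − 53.214 = 37.0 sabins.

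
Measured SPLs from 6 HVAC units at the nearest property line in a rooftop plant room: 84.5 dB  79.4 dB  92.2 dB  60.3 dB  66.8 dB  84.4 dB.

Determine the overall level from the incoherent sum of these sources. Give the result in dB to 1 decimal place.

93.6 dB

Sum in the linear (power) domain: Σ 10^(Lᵢ/10) = 10^(84.5/10) + 10^(79.4/10) + 10^(92.2/10) + 10^(60.3/10) + 10^(66.8/10) + 10^(84.4/10) = 2.31e+09.
Back to dB: 10·log₁₀ Σ = 93.6 dB.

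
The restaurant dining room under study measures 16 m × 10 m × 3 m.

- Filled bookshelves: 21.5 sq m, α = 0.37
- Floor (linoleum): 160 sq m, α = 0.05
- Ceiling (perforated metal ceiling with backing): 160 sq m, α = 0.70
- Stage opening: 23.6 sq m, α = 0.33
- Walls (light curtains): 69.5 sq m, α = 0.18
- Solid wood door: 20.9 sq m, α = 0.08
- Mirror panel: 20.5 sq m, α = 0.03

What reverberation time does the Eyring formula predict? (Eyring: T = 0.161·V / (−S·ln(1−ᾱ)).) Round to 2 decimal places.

S = Σ Sᵢ = 476.0 sq m.
Σ(Sᵢαᵢ) = 21.5×0.37 + 160×0.05 + 160×0.70 + 23.6×0.33 + 69.5×0.18 + 20.9×0.08 + 20.5×0.03 = 150.540.
ᾱ = 150.540 / 476.0 = 0.3163.
−S·ln(1−ᾱ) = −476.0 × ln(1 − 0.3163) = 180.992.
V = 16 × 10 × 3 = 480 m³.
T = 0.161·V/[−S·ln(1−ᾱ)] = 0.161·480/180.992 = 0.43 s.

0.43 s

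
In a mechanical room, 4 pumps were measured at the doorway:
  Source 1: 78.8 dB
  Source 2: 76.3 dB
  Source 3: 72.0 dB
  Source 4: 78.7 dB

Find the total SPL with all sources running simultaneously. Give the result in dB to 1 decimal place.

Sum in the linear (power) domain: Σ 10^(Lᵢ/10) = 10^(78.8/10) + 10^(76.3/10) + 10^(72.0/10) + 10^(78.7/10) = 2.085e+08.
Combined level = 10 log₁₀(2.085e+08) = 83.2 dB.

83.2 dB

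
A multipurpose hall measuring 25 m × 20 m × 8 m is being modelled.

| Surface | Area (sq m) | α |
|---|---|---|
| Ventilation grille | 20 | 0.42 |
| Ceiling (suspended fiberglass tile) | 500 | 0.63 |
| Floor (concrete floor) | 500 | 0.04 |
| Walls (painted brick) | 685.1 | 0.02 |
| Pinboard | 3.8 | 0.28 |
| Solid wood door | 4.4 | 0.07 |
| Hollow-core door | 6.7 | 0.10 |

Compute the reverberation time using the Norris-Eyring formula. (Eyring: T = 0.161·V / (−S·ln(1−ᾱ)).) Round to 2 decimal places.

1.60 s

Total surface area S = 20 + 500 + 500 + 685.1 + 3.8 + 4.4 + 6.7 = 1720.0 sq m.
Σ(Sᵢαᵢ) = 20·0.42 + 500·0.63 + 500·0.04 + 685.1·0.02 + 3.8·0.28 + 4.4·0.07 + 6.7·0.10 = 359.144.
ᾱ = 359.144 / 1720.0 = 0.2088.
Eyring denominator: −S ln(1−ᾱ) = 402.832.
V = 25 × 20 × 8 = 4000 m³.
T = 0.161·V/[−S·ln(1−ᾱ)] = 0.161·4000/402.832 = 1.60 s.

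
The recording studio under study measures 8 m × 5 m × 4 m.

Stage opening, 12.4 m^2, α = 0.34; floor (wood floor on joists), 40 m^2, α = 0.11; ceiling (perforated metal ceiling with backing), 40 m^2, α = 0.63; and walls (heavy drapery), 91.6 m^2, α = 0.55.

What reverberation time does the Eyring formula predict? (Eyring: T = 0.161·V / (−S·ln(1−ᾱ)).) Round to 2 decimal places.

0.23 seconds

S = Σ Sᵢ = 184.0 m^2.
Absorption A = 12.4×0.34 + 40×0.11 + 40×0.63 + 91.6×0.55 = 84.196 sabins.
Mean coefficient ᾱ = A/S = 0.4576.
Eyring denominator: −S ln(1−ᾱ) = 112.562.
V = 8 × 5 × 4 = 160 m³.
RT60 = 0.161 × 160 / 112.562 = 0.23 s.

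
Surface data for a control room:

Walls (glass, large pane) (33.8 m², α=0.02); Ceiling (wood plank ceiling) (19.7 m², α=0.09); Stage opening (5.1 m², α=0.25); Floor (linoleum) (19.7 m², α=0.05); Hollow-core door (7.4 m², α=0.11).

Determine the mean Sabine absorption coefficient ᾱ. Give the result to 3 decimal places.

Total surface area S = 85.7 m².
A = 33.8*0.02 + 19.7*0.09 + 5.1*0.25 + 19.7*0.05 + 7.4*0.11 = 5.523 sabins.
ᾱ = 5.523 / 85.7 = 0.064.

0.064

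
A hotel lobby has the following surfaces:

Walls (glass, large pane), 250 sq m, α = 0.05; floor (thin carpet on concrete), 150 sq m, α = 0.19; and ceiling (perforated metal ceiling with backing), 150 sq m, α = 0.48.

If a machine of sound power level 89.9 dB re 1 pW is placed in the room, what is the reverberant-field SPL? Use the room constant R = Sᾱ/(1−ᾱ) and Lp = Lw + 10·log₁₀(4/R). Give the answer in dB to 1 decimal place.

74.4 dB

Σ(Sᵢαᵢ) = 250×0.05 + 150×0.19 + 150×0.48 = 113.000; total area S = 550.0 sq m.
ᾱ = 0.2055, so room constant R = A/(1−ᾱ) = 142.228 sq m.
Lp = Lw + 10 log₁₀(4/R) = 89.9 -15.51 = 74.4 dB.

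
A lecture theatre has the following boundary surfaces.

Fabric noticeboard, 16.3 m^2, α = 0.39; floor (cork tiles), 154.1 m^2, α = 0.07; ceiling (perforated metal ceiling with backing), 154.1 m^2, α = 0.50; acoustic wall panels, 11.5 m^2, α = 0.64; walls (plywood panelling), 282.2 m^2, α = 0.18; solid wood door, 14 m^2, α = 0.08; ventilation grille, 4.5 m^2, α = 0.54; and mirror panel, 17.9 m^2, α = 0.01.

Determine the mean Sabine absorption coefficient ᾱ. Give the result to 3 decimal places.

Total surface area S = 654.6 m^2.
A = 16.3·0.39 + 154.1·0.07 + 154.1·0.50 + 11.5·0.64 + 282.2·0.18 + 14·0.08 + 4.5·0.54 + 17.9·0.01 = 156.079 sabins.
ᾱ = A/S = 0.238.

0.238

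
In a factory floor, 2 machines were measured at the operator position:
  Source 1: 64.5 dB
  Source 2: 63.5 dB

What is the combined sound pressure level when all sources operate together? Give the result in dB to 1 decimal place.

67.0 dB

Σ 10^(Lᵢ/10) = 5.057e+06.
Back to dB: 10·log₁₀ Σ = 67.0 dB.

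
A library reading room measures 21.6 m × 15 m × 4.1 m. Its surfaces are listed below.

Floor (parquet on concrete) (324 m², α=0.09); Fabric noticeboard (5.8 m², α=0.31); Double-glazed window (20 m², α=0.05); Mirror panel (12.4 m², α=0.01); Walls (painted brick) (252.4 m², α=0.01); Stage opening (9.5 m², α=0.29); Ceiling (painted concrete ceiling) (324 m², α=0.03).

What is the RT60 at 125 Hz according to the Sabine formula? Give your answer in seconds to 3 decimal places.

4.543 sec

Equivalent absorption area: A = 324×0.09 + 5.8×0.31 + 20×0.05 + 12.4×0.01 + 252.4×0.01 + 9.5×0.29 + 324×0.03 = 47.081 m².
Volume V = 21.6 × 15 × 4.1 = 1328.4 m³.
Sabine: RT60 = 0.161 × 1328.4 / 47.081 = 4.543 s.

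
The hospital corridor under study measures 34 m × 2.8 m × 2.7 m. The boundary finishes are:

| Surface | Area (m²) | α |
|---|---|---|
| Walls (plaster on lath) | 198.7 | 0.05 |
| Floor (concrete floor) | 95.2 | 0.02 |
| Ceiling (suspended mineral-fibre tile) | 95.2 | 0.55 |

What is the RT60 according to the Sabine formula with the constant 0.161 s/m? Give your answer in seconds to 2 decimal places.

0.64 sec

Total absorption A = 198.7*0.05 + 95.2*0.02 + 95.2*0.55
  = 9.935 + 1.904 + 52.360 = 64.199 m² sabins.
V = 34·2.8·2.7 = 257.04 m³.
Sabine: RT60 = 0.161 × 257.04 / 64.199 = 0.64 s.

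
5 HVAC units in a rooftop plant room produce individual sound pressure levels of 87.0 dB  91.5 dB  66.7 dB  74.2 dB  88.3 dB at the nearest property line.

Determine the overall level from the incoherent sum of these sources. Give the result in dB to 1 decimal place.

94.2 dB

Converting to relative power and adding: 10^(87.0/10) + 10^(91.5/10) + 10^(66.7/10) + 10^(74.2/10) + 10^(88.3/10) = 2.621e+09.
Back to dB: 10·log₁₀ Σ = 94.2 dB.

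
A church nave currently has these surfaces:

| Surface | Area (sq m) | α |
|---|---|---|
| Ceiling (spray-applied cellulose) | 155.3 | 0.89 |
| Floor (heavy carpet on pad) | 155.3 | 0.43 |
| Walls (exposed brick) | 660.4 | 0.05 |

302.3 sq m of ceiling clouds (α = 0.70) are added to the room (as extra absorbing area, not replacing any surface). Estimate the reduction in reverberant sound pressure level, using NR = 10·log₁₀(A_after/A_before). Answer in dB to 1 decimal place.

Equivalent absorption area: A_before = 155.3·0.89 + 155.3·0.43 + 660.4·0.05 = 238.016 sq m.
Added absorption = 302.3 × 0.70 = 211.610 sabins.
New total A_after = 449.626 sabins.
Reduction = 10 log₁₀(A_after/A_before) = 10 log₁₀(1.8891) = 2.8 dB.

2.8 dB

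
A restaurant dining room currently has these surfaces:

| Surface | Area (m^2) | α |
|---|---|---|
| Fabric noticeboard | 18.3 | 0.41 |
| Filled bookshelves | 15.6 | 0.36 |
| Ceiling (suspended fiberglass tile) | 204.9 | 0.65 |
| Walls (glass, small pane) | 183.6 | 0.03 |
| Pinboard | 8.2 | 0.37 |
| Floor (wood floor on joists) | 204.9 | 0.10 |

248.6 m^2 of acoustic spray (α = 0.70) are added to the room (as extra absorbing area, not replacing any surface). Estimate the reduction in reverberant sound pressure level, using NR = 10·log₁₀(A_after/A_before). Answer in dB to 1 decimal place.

3.0 dB

A_before = Σ Sᵢαᵢ = 18.3×0.41 + 15.6×0.36 + 204.9×0.65 + 183.6×0.03 + 8.2×0.37 + 204.9×0.10 = 175.336 sabins.
Treatment contributes 248.6·0.70 = 174.020 sabins.
New total A_after = 349.356 sabins.
Reduction = 10 log₁₀(A_after/A_before) = 10 log₁₀(1.9925) = 3.0 dB.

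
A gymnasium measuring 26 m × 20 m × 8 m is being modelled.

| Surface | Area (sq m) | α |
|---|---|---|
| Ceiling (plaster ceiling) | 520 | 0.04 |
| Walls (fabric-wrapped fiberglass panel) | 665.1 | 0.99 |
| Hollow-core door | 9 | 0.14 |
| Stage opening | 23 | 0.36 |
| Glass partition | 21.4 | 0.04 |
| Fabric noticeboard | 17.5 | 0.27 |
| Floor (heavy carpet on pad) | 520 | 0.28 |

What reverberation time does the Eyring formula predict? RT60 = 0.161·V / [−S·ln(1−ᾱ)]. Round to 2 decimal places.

Total surface area S = 520 + 665.1 + 9 + 23 + 21.4 + 17.5 + 520 = 1776.0 sq m.
Absorption A = 520·0.04 + 665.1·0.99 + 9·0.14 + 23·0.36 + 21.4·0.04 + 17.5·0.27 + 520·0.28 = 839.970 sabins.
Mean coefficient ᾱ = A/S = 0.4730.
−S·ln(1−ᾱ) = −1776.0 × ln(1 − 0.4730) = 1137.625.
V = 26 × 20 × 8 = 4160 m³.
RT60 = 0.161 × 4160 / 1137.625 = 0.59 s.

0.59 seconds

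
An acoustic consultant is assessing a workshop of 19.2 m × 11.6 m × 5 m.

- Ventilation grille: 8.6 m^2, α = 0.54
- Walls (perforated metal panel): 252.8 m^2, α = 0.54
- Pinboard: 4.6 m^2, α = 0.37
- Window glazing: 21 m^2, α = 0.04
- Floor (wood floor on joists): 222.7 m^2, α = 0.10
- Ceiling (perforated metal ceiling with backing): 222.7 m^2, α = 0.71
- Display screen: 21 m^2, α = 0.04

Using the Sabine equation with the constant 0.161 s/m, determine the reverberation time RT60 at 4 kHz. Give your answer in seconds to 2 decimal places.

A = Σ Sᵢαᵢ = 8.6*0.54 + 252.8*0.54 + 4.6*0.37 + 21*0.04 + 222.7*0.10 + 222.7*0.71 + 21*0.04 = 324.925 sabins.
V = 19.2·11.6·5 = 1113.6 m³.
Sabine: RT60 = 0.161 × 1113.6 / 324.925 = 0.55 s.

0.55 s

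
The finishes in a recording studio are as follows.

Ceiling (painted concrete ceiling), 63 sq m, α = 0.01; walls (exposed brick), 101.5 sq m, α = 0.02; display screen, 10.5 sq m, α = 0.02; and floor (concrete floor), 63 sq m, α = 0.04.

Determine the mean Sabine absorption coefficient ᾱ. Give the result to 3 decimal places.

S = Σ Sᵢ = 63 + 101.5 + 10.5 + 63 = 238.0 sq m.
Weighted sum Σ Sα = 5.390.
ᾱ = 5.390 / 238.0 = 0.023.

0.023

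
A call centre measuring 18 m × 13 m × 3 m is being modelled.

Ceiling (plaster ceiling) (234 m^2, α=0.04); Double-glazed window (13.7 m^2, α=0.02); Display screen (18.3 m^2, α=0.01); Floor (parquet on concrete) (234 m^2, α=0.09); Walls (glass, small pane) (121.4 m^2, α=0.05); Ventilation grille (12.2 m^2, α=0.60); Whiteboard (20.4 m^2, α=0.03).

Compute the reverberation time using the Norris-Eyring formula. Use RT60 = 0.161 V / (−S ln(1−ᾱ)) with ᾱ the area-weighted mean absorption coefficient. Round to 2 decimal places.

2.43 s

S = Σ Sᵢ = 654.0 m^2.
Absorption A = 234×0.04 + 13.7×0.02 + 18.3×0.01 + 234×0.09 + 121.4×0.05 + 12.2×0.60 + 20.4×0.03 = 44.879 sabins.
ᾱ = 44.879 / 654.0 = 0.0686.
Eyring denominator: −S ln(1−ᾱ) = 46.477.
V = 18 × 13 × 3 = 702 m³.
RT60 = 0.161 × 702 / 46.477 = 2.43 s.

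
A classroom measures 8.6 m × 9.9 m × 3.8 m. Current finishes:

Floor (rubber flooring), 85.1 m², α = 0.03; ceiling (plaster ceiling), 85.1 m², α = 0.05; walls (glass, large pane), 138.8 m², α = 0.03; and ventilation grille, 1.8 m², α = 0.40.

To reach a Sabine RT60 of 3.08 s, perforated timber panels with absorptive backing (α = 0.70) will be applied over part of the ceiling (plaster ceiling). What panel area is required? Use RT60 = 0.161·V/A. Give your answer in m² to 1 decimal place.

A₁ = Σ Sᵢαᵢ = 85.1·0.03 + 85.1·0.05 + 138.8·0.03 + 1.8·0.40 = 11.692 sabins.
V = 323.532 m³. Target absorption A₂ = 0.161 × 323.532 / 3.08 = 16.912 sabins.
ΔA needed = 16.912 − 11.692 = 5.220 sabins.
Each m² of panel replacing the ceiling (plaster ceiling) adds (0.70 − 0.05) = 0.65 sabins.
Panel area = 5.220 / 0.65 = 8.0 m².

8.0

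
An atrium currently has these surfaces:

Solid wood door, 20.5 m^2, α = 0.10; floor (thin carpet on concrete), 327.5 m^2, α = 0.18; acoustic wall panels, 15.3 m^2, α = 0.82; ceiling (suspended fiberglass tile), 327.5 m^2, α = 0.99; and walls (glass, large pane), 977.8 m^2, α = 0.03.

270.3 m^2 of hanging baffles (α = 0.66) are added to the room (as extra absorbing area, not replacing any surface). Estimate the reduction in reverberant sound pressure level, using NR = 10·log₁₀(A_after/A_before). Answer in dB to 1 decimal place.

A_before = Σ Sᵢαᵢ = 20.5×0.10 + 327.5×0.18 + 15.3×0.82 + 327.5×0.99 + 977.8×0.03 = 427.105 sabins.
Treatment contributes 270.3·0.66 = 178.398 sabins.
New total A_after = 605.503 sabins.
Reduction = 10 log₁₀(A_after/A_before) = 10 log₁₀(1.4177) = 1.5 dB.

1.5 dB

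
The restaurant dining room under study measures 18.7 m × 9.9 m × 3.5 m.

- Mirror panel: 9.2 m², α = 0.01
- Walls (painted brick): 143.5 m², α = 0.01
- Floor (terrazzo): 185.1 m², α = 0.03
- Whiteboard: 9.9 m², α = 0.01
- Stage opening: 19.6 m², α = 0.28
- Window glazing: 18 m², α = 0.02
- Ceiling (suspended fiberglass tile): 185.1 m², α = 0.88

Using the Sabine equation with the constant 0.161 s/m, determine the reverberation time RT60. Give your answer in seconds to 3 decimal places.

0.593 seconds

Equivalent absorption area: A = 9.2*0.01 + 143.5*0.01 + 185.1*0.03 + 9.9*0.01 + 19.6*0.28 + 18*0.02 + 185.1*0.88 = 175.915 m².
Volume V = 18.7 × 9.9 × 3.5 = 647.955 m³.
T = 0.161 V/A = 0.161·647.955/175.915 = 0.593 s.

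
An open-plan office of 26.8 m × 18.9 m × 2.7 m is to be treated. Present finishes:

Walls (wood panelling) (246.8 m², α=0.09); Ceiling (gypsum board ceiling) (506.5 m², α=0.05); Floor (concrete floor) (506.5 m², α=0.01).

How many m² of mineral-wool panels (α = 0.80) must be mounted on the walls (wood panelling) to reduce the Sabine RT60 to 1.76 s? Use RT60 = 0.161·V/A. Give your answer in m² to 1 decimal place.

Summing Sᵢαᵢ: 22.212 + 25.325 + 5.065 → A₁ = 52.602 sabins.
Required A₂ = 0.161·1367.604/1.76 = 125.105 sabins.
Absorption to add: 125.105 − 52.602 = 72.503 sabins.
Each m² of panel replacing the walls (wood panelling) adds (0.80 − 0.09) = 0.71 sabins.
Panel area = 72.503 / 0.71 = 102.1 m².

102.1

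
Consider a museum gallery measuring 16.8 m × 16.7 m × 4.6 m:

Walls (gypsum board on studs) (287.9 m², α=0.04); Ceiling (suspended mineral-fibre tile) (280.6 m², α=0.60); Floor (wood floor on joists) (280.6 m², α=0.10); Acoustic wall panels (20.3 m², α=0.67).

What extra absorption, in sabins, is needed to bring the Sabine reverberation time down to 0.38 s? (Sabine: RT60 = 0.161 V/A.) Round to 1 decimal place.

325.3 sabins

A₁ = Σ Sᵢαᵢ = 287.9·0.04 + 280.6·0.60 + 280.6·0.10 + 20.3·0.67 = 221.537 sabins.
For T = 0.38 s, need A₂ = 0.161·V/T = 0.161·1290.576/0.38 = 546.797 sabins.
Shortfall: 546.797 − 221.537 = 325.3 sabins.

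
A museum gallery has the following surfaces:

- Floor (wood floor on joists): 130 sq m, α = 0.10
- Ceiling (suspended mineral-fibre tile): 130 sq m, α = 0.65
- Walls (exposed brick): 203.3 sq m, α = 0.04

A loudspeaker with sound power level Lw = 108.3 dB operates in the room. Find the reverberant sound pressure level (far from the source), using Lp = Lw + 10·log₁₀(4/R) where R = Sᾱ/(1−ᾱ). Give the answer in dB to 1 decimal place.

Σ(Sᵢαᵢ) = 130×0.10 + 130×0.65 + 203.3×0.04 = 105.632; total area S = 463.3 sq m.
ᾱ = 105.632/463.3 = 0.2280; R = Sᾱ/(1−ᾱ) = 105.632/(1−0.2280) = 136.829 sq m.
Lp = 108.3 + 10·log₁₀(4/136.829) = 108.3 + (-15.34) = 93.0 dB.

93.0 dB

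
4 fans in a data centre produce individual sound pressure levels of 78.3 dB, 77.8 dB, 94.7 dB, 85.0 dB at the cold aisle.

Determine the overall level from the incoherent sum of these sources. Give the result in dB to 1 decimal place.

95.3 dB

Converting to relative power and adding: 10^(78.3/10) + 10^(77.8/10) + 10^(94.7/10) + 10^(85.0/10) = 3.395e+09.
Combined level = 10 log₁₀(3.395e+09) = 95.3 dB.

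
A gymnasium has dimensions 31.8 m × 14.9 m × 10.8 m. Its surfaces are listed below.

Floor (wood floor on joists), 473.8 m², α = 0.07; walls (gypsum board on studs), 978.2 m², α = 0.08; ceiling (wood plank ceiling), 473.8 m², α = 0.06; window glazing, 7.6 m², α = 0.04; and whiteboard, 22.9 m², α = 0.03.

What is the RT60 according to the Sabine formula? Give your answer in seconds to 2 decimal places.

Total absorption A = 473.8×0.07 + 978.2×0.08 + 473.8×0.06 + 7.6×0.04 + 22.9×0.03
  = 33.166 + 78.256 + 28.428 + 0.304 + 0.687 = 140.841 m² sabins.
V = 31.8·14.9·10.8 = 5117.256 m³.
Sabine: RT60 = 0.161 × 5117.256 / 140.841 = 5.85 s.

5.85 s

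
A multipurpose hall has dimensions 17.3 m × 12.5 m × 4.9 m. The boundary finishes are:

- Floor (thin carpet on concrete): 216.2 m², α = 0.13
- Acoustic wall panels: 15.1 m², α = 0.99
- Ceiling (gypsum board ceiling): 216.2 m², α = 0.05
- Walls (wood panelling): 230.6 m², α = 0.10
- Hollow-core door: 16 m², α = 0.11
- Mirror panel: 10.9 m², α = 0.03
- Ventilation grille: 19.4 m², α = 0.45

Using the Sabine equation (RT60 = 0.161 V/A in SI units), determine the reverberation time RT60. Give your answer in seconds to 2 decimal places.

1.94 s

A = Σ Sᵢαᵢ = 216.2·0.13 + 15.1·0.99 + 216.2·0.05 + 230.6·0.10 + 16·0.11 + 10.9·0.03 + 19.4·0.45 = 87.742 sabins.
Volume V = 17.3 × 12.5 × 4.9 = 1059.625 m³.
Sabine: RT60 = 0.161 × 1059.625 / 87.742 = 1.94 s.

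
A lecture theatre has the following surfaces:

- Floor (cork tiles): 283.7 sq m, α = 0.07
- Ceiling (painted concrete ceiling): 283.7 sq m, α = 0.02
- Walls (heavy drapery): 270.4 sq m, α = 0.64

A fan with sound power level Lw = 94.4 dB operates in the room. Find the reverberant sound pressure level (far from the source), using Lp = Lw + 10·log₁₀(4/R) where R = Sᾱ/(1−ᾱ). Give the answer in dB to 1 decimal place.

76.3 dB

A = 198.589 sabins; S = 837.8 sq m.
ᾱ = 198.589/837.8 = 0.2370; R = Sᾱ/(1−ᾱ) = 198.589/(1−0.2370) = 260.274 sq m.
Lp = Lw + 10 log₁₀(4/R) = 94.4 -18.13 = 76.3 dB.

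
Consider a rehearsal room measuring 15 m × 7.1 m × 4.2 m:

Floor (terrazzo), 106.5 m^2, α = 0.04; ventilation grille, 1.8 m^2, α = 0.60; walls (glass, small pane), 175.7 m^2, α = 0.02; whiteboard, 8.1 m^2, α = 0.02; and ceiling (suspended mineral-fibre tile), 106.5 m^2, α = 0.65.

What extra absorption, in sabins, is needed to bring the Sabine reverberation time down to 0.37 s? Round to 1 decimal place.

Equivalent absorption area: A₁ = 106.5*0.04 + 1.8*0.60 + 175.7*0.02 + 8.1*0.02 + 106.5*0.65 = 78.241 m^2.
V = 447.3 m³. Required absorption A₂ = 0.161 × 447.3 / 0.37 = 194.636 sabins.
Additional absorption ΔA = 194.636 − 78.241 = 116.4 sabins.

116.4 sabins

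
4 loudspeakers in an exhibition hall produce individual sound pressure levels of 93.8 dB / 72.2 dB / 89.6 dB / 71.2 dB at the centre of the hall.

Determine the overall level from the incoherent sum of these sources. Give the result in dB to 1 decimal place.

Σ 10^(Lᵢ/10) = 3.341e+09.
Back to dB: 10·log₁₀ Σ = 95.2 dB.

95.2 dB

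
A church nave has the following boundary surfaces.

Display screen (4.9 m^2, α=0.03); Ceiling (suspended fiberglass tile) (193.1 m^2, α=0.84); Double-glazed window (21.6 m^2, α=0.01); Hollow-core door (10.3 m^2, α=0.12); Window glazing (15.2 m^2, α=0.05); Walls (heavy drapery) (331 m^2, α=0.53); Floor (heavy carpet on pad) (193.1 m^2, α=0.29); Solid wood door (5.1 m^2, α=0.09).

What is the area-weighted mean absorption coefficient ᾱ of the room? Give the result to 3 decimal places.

0.512

S = Σ Sᵢ = 4.9 + 193.1 + 21.6 + 10.3 + 15.2 + 331 + 193.1 + 5.1 = 774.3 m^2.
A = 4.9·0.03 + 193.1·0.84 + 21.6·0.01 + 10.3·0.12 + 15.2·0.05 + 331·0.53 + 193.1·0.29 + 5.1·0.09 = 396.451 sabins.
ᾱ = A/S = 0.512.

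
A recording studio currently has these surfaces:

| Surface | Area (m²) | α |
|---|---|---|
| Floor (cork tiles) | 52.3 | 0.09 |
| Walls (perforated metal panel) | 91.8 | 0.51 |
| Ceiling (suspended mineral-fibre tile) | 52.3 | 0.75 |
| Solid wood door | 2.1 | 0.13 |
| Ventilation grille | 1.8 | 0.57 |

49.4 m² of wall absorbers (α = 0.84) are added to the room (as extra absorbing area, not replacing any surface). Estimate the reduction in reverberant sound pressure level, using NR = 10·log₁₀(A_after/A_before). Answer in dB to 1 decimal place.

1.6 dB

A_before = Σ Sᵢαᵢ = 52.3·0.09 + 91.8·0.51 + 52.3·0.75 + 2.1·0.13 + 1.8·0.57 = 92.049 sabins.
Treatment contributes 49.4·0.84 = 41.496 sabins.
A_after = 92.049 + 41.496 = 133.545 sabins.
NR = 10·log₁₀(133.545/92.049) = 1.6 dB.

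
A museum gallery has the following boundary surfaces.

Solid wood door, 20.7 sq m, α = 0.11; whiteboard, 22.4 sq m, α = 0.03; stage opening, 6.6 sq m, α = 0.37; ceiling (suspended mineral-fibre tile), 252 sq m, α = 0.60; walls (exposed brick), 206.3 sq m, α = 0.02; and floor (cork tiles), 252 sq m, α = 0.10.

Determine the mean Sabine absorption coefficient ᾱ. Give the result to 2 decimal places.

0.24

Total surface area S = 760.0 sq m.
Σ(Sᵢαᵢ) = 20.7*0.11 + 22.4*0.03 + 6.6*0.37 + 252*0.60 + 206.3*0.02 + 252*0.10 = 185.917.
ᾱ = A/S = 0.24.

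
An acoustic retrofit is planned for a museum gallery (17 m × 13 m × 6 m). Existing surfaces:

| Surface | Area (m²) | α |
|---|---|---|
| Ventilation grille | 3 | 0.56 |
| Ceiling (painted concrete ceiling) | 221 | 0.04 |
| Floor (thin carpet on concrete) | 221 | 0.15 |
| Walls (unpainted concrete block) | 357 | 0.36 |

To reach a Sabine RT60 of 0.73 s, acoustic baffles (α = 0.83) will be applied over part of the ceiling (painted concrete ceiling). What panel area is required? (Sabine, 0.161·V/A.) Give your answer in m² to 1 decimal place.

152.2

A₁ = Σ Sᵢαᵢ = 3×0.56 + 221×0.04 + 221×0.15 + 357×0.36 = 172.190 sabins.
V = 1326 m³. Target absorption A₂ = 0.161 × 1326 / 0.73 = 292.447 sabins.
ΔA needed = 292.447 − 172.190 = 120.257 sabins.
Net gain per m²: Δα = 0.83 − 0.04 = 0.79.
Panel area = 120.257 / 0.79 = 152.2 m².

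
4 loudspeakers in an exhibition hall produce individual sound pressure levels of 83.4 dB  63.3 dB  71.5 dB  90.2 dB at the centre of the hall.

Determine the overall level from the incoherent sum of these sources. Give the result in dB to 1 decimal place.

91.1 dB

Converting to relative power and adding: 10^(83.4/10) + 10^(63.3/10) + 10^(71.5/10) + 10^(90.2/10) = 1.282e+09.
L_total = 10·log₁₀(1.282e+09) = 91.1 dB.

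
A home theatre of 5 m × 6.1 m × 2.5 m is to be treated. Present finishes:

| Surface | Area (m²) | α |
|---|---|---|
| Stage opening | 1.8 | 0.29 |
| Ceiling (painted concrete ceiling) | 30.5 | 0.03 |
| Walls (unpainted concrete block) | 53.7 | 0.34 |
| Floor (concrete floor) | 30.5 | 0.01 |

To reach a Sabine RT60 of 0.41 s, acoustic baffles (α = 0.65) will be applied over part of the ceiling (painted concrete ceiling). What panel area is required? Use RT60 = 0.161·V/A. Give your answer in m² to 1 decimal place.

Equivalent absorption area: A₁ = 1.8*0.29 + 30.5*0.03 + 53.7*0.34 + 30.5*0.01 = 20.000 m².
Required A₂ = 0.161·76.25/0.41 = 29.942 sabins.
ΔA needed = 29.942 − 20.000 = 9.942 sabins.
Each m² of panel replacing the ceiling (painted concrete ceiling) adds (0.65 − 0.03) = 0.62 sabins.
Area = ΔA/Δα = 9.942/0.62 = 16.0 m².

16.0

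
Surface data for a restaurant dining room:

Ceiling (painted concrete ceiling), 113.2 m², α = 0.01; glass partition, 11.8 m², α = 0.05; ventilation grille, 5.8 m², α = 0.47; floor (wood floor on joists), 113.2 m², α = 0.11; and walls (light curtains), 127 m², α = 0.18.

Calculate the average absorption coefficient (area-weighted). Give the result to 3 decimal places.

S = Σ Sᵢ = 113.2 + 11.8 + 5.8 + 113.2 + 127 = 371.0 m².
A = 113.2×0.01 + 11.8×0.05 + 5.8×0.47 + 113.2×0.11 + 127×0.18 = 39.760 sabins.
ᾱ = 39.760 / 371.0 = 0.107.

0.107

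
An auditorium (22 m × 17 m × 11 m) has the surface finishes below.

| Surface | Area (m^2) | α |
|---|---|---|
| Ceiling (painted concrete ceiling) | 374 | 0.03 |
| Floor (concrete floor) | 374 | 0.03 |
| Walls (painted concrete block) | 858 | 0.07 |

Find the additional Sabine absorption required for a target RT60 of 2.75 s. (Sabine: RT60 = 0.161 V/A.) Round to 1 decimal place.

158.4 sabins

A₁ = Σ Sᵢαᵢ = 374×0.03 + 374×0.03 + 858×0.07 = 82.500 sabins.
Target A₂ = 0.161·4114/2.75 = 240.856 sabins (V = 4114 m³).
ΔA = A₂ − A₁ = 240.856 − 82.500 = 158.4 sabins.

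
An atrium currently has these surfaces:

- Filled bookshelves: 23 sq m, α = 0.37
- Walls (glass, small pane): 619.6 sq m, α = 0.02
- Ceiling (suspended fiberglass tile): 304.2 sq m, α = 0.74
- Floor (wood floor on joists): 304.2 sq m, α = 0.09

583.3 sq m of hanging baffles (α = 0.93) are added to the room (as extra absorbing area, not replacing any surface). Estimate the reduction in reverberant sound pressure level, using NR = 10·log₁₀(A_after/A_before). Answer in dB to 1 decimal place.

A_before = Σ Sᵢαᵢ = 23·0.37 + 619.6·0.02 + 304.2·0.74 + 304.2·0.09 = 273.388 sabins.
Added absorption = 583.3 × 0.93 = 542.469 sabins.
A_after = 273.388 + 542.469 = 815.857 sabins.
NR = 10·log₁₀(815.857/273.388) = 4.7 dB.

4.7 dB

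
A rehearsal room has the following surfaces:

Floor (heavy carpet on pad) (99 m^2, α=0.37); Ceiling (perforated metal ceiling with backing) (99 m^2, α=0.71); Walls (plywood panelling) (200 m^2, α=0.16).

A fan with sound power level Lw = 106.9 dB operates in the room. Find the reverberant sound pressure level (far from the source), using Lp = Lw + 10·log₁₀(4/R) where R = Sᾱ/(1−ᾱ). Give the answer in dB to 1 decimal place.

89.6 dB

A = 138.920 sabins; S = 398.0 m^2.
ᾱ = 138.920/398.0 = 0.3490; R = Sᾱ/(1−ᾱ) = 138.920/(1−0.3490) = 213.395 m^2.
Lp = Lw + 10 log₁₀(4/R) = 106.9 -17.27 = 89.6 dB.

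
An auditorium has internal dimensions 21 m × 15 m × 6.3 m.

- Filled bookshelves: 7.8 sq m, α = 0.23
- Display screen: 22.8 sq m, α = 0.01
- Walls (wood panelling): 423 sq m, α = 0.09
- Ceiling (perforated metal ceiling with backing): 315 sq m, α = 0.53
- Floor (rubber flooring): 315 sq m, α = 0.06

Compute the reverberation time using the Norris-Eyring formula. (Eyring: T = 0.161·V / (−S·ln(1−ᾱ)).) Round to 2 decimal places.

S = Σ Sᵢ = 1083.6 sq m.
Absorption A = 7.8·0.23 + 22.8·0.01 + 423·0.09 + 315·0.53 + 315·0.06 = 225.942 sabins.
ᾱ = 225.942 / 1083.6 = 0.2085.
Eyring denominator: −S ln(1−ᾱ) = 253.373.
V = 21 × 15 × 6.3 = 1984.5 m³.
RT60 = 0.161 × 1984.5 / 253.373 = 1.26 s.

1.26 seconds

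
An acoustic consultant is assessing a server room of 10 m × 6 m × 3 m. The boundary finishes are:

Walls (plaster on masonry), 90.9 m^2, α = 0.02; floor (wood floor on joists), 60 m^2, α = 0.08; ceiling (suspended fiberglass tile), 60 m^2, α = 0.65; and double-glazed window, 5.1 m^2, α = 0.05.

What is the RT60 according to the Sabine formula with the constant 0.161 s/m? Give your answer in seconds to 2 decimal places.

0.63 s

A = Σ Sᵢαᵢ = 90.9*0.02 + 60*0.08 + 60*0.65 + 5.1*0.05 = 45.873 sabins.
Volume V = 10 × 6 × 3 = 180 m³.
T = 0.161 V/A = 0.161·180/45.873 = 0.63 s.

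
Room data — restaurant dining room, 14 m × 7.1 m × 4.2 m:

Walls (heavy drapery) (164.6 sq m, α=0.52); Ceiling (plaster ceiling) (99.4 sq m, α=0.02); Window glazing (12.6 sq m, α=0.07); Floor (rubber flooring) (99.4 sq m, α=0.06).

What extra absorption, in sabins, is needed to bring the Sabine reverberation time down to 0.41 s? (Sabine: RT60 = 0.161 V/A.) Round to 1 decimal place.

A₁ = Σ Sᵢαᵢ = 164.6*0.52 + 99.4*0.02 + 12.6*0.07 + 99.4*0.06 = 94.426 sabins.
For T = 0.41 s, need A₂ = 0.161·V/T = 0.161·417.48/0.41 = 163.937 sabins.
Additional absorption ΔA = 163.937 − 94.426 = 69.5 sabins.

69.5 sabins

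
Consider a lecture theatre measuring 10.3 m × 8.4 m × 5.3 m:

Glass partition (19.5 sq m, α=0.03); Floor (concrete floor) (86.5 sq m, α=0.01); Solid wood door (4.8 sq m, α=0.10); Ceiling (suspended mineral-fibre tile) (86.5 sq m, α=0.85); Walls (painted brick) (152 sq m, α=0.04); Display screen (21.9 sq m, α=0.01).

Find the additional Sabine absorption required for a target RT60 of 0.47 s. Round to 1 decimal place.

75.3 sabins

Total absorption A₁ = 19.5×0.03 + 86.5×0.01 + 4.8×0.10 + 86.5×0.85 + 152×0.04 + 21.9×0.01
  = 0.585 + 0.865 + 0.480 + 73.525 + 6.080 + 0.219 = 81.754 sq m sabins.
Target A₂ = 0.161·458.556/0.47 = 157.080 sabins (V = 458.556 m³).
Shortfall: 157.080 − 81.754 = 75.3 sabins.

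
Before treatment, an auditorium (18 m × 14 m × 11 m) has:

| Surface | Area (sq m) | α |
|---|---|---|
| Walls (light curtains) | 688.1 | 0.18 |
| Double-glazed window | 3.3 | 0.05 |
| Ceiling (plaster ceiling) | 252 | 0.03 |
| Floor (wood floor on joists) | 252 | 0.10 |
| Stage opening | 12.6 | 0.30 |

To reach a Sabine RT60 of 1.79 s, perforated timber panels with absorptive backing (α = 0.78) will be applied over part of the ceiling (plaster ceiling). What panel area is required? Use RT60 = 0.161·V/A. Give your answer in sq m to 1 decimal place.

118.3

Total absorption A₁ = 688.1·0.18 + 3.3·0.05 + 252·0.03 + 252·0.10 + 12.6·0.30
  = 123.858 + 0.165 + 7.560 + 25.200 + 3.780 = 160.563 sq m sabins.
Required A₂ = 0.161·2772/1.79 = 249.325 sabins.
ΔA needed = 249.325 − 160.563 = 88.762 sabins.
Net gain per sq m: Δα = 0.78 − 0.03 = 0.75.
Area = ΔA/Δα = 88.762/0.75 = 118.3 sq m.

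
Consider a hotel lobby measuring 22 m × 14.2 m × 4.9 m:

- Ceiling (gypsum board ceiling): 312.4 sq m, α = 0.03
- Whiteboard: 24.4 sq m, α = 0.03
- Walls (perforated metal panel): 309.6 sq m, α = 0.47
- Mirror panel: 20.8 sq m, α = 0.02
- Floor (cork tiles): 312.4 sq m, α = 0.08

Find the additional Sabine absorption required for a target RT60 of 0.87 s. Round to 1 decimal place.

102.3 sabins

A₁ = Σ Sᵢαᵢ = 312.4*0.03 + 24.4*0.03 + 309.6*0.47 + 20.8*0.02 + 312.4*0.08 = 181.024 sabins.
Target A₂ = 0.161·1530.76/0.87 = 283.279 sabins (V = 1530.76 m³).
Shortfall: 283.279 − 181.024 = 102.3 sabins.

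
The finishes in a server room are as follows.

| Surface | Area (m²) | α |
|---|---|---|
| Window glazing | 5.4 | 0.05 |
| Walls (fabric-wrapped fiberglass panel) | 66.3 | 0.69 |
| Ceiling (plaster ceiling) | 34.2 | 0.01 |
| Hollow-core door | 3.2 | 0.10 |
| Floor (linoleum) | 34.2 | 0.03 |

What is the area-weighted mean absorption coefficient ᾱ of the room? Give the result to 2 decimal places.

S = Σ Sᵢ = 5.4 + 66.3 + 34.2 + 3.2 + 34.2 = 143.3 m².
Weighted sum Σ Sα = 47.705.
ᾱ = A/S = 0.33.

0.33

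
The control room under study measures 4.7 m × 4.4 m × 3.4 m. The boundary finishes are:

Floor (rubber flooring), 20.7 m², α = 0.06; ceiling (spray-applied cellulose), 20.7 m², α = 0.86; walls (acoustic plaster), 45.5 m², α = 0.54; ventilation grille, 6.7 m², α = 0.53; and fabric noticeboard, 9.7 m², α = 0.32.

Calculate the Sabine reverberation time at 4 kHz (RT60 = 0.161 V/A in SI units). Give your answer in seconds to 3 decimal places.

0.225 s

Total absorption A = 20.7×0.06 + 20.7×0.86 + 45.5×0.54 + 6.7×0.53 + 9.7×0.32
  = 1.242 + 17.802 + 24.570 + 3.551 + 3.104 = 50.269 m² sabins.
Volume V = 4.7 × 4.4 × 3.4 = 70.312 m³.
Sabine: RT60 = 0.161 × 70.312 / 50.269 = 0.225 s.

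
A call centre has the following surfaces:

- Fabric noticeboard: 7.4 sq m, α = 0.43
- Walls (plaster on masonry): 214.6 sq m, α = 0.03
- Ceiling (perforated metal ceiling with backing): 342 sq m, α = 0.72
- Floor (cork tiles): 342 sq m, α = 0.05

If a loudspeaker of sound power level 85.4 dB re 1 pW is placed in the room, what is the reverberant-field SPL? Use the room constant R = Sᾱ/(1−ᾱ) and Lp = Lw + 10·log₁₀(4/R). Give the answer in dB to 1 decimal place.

65.5 dB

Σ(Sᵢαᵢ) = 7.4×0.43 + 214.6×0.03 + 342×0.72 + 342×0.05 = 272.960; total area S = 906.0 sq m.
ᾱ = 0.3013, so room constant R = A/(1−ᾱ) = 390.668 sq m.
Lp = 85.4 + 10·log₁₀(4/390.668) = 85.4 + (-19.90) = 65.5 dB.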